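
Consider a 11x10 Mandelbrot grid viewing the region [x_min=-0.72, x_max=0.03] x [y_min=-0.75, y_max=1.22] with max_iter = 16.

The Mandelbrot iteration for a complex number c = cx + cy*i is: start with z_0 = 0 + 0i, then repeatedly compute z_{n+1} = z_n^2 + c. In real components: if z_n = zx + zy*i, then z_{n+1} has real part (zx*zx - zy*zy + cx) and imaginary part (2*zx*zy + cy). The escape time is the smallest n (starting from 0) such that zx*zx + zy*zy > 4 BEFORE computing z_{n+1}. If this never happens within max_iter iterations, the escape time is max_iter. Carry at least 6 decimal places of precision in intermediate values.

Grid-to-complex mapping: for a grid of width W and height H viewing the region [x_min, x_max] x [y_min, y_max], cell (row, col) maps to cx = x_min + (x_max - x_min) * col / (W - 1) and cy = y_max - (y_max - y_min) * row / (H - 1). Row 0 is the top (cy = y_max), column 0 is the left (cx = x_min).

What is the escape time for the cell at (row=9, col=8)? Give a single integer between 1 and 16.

Answer: 16

Derivation:
z_0 = 0 + 0i, c = -0.1200 + -0.7500i
Iter 1: z = -0.1200 + -0.7500i, |z|^2 = 0.5769
Iter 2: z = -0.6681 + -0.5700i, |z|^2 = 0.7713
Iter 3: z = 0.0015 + 0.0116i, |z|^2 = 0.0001
Iter 4: z = -0.1201 + -0.7500i, |z|^2 = 0.5769
Iter 5: z = -0.6680 + -0.5698i, |z|^2 = 0.7709
Iter 6: z = 0.0016 + 0.0113i, |z|^2 = 0.0001
Iter 7: z = -0.1201 + -0.7500i, |z|^2 = 0.5769
Iter 8: z = -0.6680 + -0.5698i, |z|^2 = 0.7709
Iter 9: z = 0.0016 + 0.0113i, |z|^2 = 0.0001
Iter 10: z = -0.1201 + -0.7500i, |z|^2 = 0.5769
Iter 11: z = -0.6680 + -0.5698i, |z|^2 = 0.7709
Iter 12: z = 0.0016 + 0.0113i, |z|^2 = 0.0001
Iter 13: z = -0.1201 + -0.7500i, |z|^2 = 0.5769
Iter 14: z = -0.6680 + -0.5698i, |z|^2 = 0.7709
Iter 15: z = 0.0016 + 0.0113i, |z|^2 = 0.0001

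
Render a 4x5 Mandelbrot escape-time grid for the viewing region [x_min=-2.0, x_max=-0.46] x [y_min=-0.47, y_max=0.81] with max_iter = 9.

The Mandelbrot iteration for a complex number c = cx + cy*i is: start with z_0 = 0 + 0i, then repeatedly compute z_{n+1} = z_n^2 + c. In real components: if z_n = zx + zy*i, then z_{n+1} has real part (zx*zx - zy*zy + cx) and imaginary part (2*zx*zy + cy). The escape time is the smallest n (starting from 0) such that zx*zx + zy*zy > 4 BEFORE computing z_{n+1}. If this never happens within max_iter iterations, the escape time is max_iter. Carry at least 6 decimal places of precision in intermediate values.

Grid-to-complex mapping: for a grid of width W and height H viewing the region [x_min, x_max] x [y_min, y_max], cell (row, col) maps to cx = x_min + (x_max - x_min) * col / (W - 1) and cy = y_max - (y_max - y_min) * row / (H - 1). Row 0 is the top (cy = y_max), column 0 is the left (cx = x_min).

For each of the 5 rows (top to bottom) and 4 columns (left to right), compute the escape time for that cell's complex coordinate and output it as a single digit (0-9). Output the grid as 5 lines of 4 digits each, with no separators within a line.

(row=0, col=0): c = -2.0000 + 0.8100i → escape time 1
(row=0, col=1): c = -1.4867 + 0.8100i → escape time 3
(row=0, col=2): c = -0.9733 + 0.8100i → escape time 3
(row=0, col=3): c = -0.4600 + 0.8100i → escape time 6
(row=1, col=0): c = -2.0000 + 0.4900i → escape time 1
(row=1, col=1): c = -1.4867 + 0.4900i → escape time 3
(row=1, col=2): c = -0.9733 + 0.4900i → escape time 5
(row=1, col=3): c = -0.4600 + 0.4900i → escape time 9
(row=2, col=0): c = -2.0000 + 0.1700i → escape time 1
(row=2, col=1): c = -1.4867 + 0.1700i → escape time 5
(row=2, col=2): c = -0.9733 + 0.1700i → escape time 9
(row=2, col=3): c = -0.4600 + 0.1700i → escape time 9
(row=3, col=0): c = -2.0000 + -0.1500i → escape time 1
(row=3, col=1): c = -1.4867 + -0.1500i → escape time 6
(row=3, col=2): c = -0.9733 + -0.1500i → escape time 9
(row=3, col=3): c = -0.4600 + -0.1500i → escape time 9
(row=4, col=0): c = -2.0000 + -0.4700i → escape time 1
(row=4, col=1): c = -1.4867 + -0.4700i → escape time 3
(row=4, col=2): c = -0.9733 + -0.4700i → escape time 5
(row=4, col=3): c = -0.4600 + -0.4700i → escape time 9

Answer: 1336
1359
1599
1699
1359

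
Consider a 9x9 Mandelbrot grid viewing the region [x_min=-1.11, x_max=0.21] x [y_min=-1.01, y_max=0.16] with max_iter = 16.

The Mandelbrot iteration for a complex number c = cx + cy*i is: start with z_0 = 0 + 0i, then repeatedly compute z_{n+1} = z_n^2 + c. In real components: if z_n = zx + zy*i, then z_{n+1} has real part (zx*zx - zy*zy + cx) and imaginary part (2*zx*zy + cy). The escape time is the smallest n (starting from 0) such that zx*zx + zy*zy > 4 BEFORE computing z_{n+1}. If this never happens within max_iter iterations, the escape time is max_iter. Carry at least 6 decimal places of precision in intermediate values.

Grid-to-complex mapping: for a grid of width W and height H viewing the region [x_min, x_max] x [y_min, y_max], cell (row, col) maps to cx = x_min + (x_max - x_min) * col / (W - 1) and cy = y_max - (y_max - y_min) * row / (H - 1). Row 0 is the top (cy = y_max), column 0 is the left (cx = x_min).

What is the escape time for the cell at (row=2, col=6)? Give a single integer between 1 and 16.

z_0 = 0 + 0i, c = -0.1200 + -0.1325i
Iter 1: z = -0.1200 + -0.1325i, |z|^2 = 0.0320
Iter 2: z = -0.1232 + -0.1007i, |z|^2 = 0.0253
Iter 3: z = -0.1150 + -0.1077i, |z|^2 = 0.0248
Iter 4: z = -0.1184 + -0.1077i, |z|^2 = 0.0256
Iter 5: z = -0.1176 + -0.1070i, |z|^2 = 0.0253
Iter 6: z = -0.1176 + -0.1073i, |z|^2 = 0.0254
Iter 7: z = -0.1177 + -0.1073i, |z|^2 = 0.0254
Iter 8: z = -0.1177 + -0.1073i, |z|^2 = 0.0253
Iter 9: z = -0.1177 + -0.1073i, |z|^2 = 0.0253
Iter 10: z = -0.1177 + -0.1073i, |z|^2 = 0.0253
Iter 11: z = -0.1177 + -0.1073i, |z|^2 = 0.0253
Iter 12: z = -0.1177 + -0.1073i, |z|^2 = 0.0253
Iter 13: z = -0.1177 + -0.1073i, |z|^2 = 0.0253
Iter 14: z = -0.1177 + -0.1073i, |z|^2 = 0.0253
Iter 15: z = -0.1177 + -0.1073i, |z|^2 = 0.0253

Answer: 16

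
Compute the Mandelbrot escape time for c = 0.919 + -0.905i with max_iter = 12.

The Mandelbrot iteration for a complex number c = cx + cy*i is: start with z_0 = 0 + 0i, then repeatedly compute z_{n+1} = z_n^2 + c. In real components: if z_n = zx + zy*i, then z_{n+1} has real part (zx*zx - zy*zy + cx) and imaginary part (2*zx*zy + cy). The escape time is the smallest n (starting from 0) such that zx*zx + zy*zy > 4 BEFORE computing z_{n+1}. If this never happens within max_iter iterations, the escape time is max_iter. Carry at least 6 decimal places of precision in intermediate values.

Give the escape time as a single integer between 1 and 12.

z_0 = 0 + 0i, c = 0.9190 + -0.9050i
Iter 1: z = 0.9190 + -0.9050i, |z|^2 = 1.6636
Iter 2: z = 0.9445 + -2.5684i, |z|^2 = 7.4888
Escaped at iteration 2

Answer: 2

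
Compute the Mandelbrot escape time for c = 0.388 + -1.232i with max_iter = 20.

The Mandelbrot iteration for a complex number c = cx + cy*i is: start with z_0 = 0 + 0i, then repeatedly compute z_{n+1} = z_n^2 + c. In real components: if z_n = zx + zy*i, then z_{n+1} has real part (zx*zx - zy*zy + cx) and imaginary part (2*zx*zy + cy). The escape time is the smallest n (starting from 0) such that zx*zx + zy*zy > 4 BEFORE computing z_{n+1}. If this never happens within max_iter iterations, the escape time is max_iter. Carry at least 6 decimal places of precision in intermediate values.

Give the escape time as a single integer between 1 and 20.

z_0 = 0 + 0i, c = 0.3880 + -1.2320i
Iter 1: z = 0.3880 + -1.2320i, |z|^2 = 1.6684
Iter 2: z = -0.9793 + -2.1880i, |z|^2 = 5.7465
Escaped at iteration 2

Answer: 2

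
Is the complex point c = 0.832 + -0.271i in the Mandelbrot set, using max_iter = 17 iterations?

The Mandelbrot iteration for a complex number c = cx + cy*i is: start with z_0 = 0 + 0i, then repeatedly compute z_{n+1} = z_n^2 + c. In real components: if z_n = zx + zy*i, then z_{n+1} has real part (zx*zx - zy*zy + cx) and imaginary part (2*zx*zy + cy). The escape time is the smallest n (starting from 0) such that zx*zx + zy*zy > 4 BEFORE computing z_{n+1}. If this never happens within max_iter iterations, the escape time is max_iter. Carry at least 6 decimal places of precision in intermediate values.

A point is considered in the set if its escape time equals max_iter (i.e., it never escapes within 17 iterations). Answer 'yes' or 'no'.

Answer: no

Derivation:
z_0 = 0 + 0i, c = 0.8320 + -0.2710i
Iter 1: z = 0.8320 + -0.2710i, |z|^2 = 0.7657
Iter 2: z = 1.4508 + -0.7219i, |z|^2 = 2.6260
Iter 3: z = 2.4156 + -2.3658i, |z|^2 = 11.4318
Escaped at iteration 3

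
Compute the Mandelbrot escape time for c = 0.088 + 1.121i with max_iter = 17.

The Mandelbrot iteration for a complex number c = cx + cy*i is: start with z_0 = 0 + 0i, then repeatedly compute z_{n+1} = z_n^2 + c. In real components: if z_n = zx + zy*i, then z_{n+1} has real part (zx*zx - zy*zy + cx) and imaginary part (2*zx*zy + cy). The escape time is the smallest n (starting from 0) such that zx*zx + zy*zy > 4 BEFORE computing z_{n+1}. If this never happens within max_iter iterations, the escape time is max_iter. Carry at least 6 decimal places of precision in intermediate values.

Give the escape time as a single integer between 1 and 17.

z_0 = 0 + 0i, c = 0.0880 + 1.1210i
Iter 1: z = 0.0880 + 1.1210i, |z|^2 = 1.2644
Iter 2: z = -1.1609 + 1.3183i, |z|^2 = 3.0856
Iter 3: z = -0.3022 + -1.9398i, |z|^2 = 3.8542
Iter 4: z = -3.5835 + 2.2935i, |z|^2 = 18.1019
Escaped at iteration 4

Answer: 4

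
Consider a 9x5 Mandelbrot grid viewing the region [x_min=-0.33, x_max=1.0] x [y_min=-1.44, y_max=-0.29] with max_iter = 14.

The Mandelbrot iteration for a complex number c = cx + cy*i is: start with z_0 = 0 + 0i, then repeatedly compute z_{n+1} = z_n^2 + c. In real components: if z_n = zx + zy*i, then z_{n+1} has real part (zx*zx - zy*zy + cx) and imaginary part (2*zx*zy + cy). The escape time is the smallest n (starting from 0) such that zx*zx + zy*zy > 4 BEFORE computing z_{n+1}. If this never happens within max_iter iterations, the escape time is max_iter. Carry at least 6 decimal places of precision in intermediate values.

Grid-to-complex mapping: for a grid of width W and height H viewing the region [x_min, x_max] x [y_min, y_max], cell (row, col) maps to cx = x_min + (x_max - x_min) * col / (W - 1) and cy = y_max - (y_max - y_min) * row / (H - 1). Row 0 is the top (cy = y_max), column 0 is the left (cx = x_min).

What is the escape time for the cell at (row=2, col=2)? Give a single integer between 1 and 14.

z_0 = 0 + 0i, c = 0.0025 + -0.8650i
Iter 1: z = 0.0025 + -0.8650i, |z|^2 = 0.7482
Iter 2: z = -0.7457 + -0.8693i, |z|^2 = 1.3118
Iter 3: z = -0.1971 + 0.4315i, |z|^2 = 0.2251
Iter 4: z = -0.1449 + -1.0351i, |z|^2 = 1.0925
Iter 5: z = -1.0480 + -0.5651i, |z|^2 = 1.4177
Iter 6: z = 0.7815 + 0.3194i, |z|^2 = 0.7129
Iter 7: z = 0.5113 + -0.3657i, |z|^2 = 0.3951
Iter 8: z = 0.1302 + -1.2389i, |z|^2 = 1.5519
Iter 9: z = -1.5155 + -1.1876i, |z|^2 = 3.7071
Iter 10: z = 0.8890 + 2.7346i, |z|^2 = 8.2682
Escaped at iteration 10

Answer: 10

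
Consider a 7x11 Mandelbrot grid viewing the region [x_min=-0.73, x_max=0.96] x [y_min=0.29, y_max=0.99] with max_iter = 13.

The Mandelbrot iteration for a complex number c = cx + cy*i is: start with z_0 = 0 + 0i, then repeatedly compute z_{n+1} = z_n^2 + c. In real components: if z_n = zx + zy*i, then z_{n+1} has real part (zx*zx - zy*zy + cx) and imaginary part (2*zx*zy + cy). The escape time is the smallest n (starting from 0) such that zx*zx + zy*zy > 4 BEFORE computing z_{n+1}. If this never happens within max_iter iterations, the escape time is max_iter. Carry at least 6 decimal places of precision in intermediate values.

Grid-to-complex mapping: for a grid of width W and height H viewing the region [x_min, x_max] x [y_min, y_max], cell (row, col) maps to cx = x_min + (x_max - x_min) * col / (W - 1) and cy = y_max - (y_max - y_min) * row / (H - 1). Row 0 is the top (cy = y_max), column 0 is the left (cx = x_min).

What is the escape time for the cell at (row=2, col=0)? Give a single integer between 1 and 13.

Answer: 4

Derivation:
z_0 = 0 + 0i, c = -0.7300 + 0.8500i
Iter 1: z = -0.7300 + 0.8500i, |z|^2 = 1.2554
Iter 2: z = -0.9196 + -0.3910i, |z|^2 = 0.9985
Iter 3: z = -0.0372 + 1.5691i, |z|^2 = 2.4635
Iter 4: z = -3.1908 + 0.7332i, |z|^2 = 10.7186
Escaped at iteration 4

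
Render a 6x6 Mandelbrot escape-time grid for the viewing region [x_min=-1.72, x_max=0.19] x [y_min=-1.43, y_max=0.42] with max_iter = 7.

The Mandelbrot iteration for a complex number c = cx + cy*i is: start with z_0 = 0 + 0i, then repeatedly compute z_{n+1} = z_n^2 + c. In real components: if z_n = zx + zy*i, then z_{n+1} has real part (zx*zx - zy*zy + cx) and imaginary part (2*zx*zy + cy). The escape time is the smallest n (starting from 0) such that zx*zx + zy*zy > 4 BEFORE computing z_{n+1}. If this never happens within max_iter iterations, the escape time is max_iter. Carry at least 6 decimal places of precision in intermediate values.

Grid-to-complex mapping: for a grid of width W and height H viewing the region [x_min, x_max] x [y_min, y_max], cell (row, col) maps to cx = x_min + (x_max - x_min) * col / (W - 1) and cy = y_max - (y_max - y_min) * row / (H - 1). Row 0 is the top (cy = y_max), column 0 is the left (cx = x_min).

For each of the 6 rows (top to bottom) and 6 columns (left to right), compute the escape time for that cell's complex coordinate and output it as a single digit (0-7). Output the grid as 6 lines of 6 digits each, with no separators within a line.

(row=0, col=0): c = -1.7200 + 0.4200i → escape time 3
(row=0, col=1): c = -1.3380 + 0.4200i → escape time 5
(row=0, col=2): c = -0.9560 + 0.4200i → escape time 6
(row=0, col=3): c = -0.5740 + 0.4200i → escape time 7
(row=0, col=4): c = -0.1920 + 0.4200i → escape time 7
(row=0, col=5): c = 0.1900 + 0.4200i → escape time 7
(row=1, col=0): c = -1.7200 + 0.0500i → escape time 7
(row=1, col=1): c = -1.3380 + 0.0500i → escape time 7
(row=1, col=2): c = -0.9560 + 0.0500i → escape time 7
(row=1, col=3): c = -0.5740 + 0.0500i → escape time 7
(row=1, col=4): c = -0.1920 + 0.0500i → escape time 7
(row=1, col=5): c = 0.1900 + 0.0500i → escape time 7
(row=2, col=0): c = -1.7200 + -0.3200i → escape time 4
(row=2, col=1): c = -1.3380 + -0.3200i → escape time 6
(row=2, col=2): c = -0.9560 + -0.3200i → escape time 7
(row=2, col=3): c = -0.5740 + -0.3200i → escape time 7
(row=2, col=4): c = -0.1920 + -0.3200i → escape time 7
(row=2, col=5): c = 0.1900 + -0.3200i → escape time 7
(row=3, col=0): c = -1.7200 + -0.6900i → escape time 3
(row=3, col=1): c = -1.3380 + -0.6900i → escape time 3
(row=3, col=2): c = -0.9560 + -0.6900i → escape time 4
(row=3, col=3): c = -0.5740 + -0.6900i → escape time 7
(row=3, col=4): c = -0.1920 + -0.6900i → escape time 7
(row=3, col=5): c = 0.1900 + -0.6900i → escape time 7
(row=4, col=0): c = -1.7200 + -1.0600i → escape time 1
(row=4, col=1): c = -1.3380 + -1.0600i → escape time 3
(row=4, col=2): c = -0.9560 + -1.0600i → escape time 3
(row=4, col=3): c = -0.5740 + -1.0600i → escape time 4
(row=4, col=4): c = -0.1920 + -1.0600i → escape time 7
(row=4, col=5): c = 0.1900 + -1.0600i → escape time 4
(row=5, col=0): c = -1.7200 + -1.4300i → escape time 1
(row=5, col=1): c = -1.3380 + -1.4300i → escape time 2
(row=5, col=2): c = -0.9560 + -1.4300i → escape time 2
(row=5, col=3): c = -0.5740 + -1.4300i → escape time 2
(row=5, col=4): c = -0.1920 + -1.4300i → escape time 2
(row=5, col=5): c = 0.1900 + -1.4300i → escape time 2

Answer: 356777
777777
467777
334777
133474
122222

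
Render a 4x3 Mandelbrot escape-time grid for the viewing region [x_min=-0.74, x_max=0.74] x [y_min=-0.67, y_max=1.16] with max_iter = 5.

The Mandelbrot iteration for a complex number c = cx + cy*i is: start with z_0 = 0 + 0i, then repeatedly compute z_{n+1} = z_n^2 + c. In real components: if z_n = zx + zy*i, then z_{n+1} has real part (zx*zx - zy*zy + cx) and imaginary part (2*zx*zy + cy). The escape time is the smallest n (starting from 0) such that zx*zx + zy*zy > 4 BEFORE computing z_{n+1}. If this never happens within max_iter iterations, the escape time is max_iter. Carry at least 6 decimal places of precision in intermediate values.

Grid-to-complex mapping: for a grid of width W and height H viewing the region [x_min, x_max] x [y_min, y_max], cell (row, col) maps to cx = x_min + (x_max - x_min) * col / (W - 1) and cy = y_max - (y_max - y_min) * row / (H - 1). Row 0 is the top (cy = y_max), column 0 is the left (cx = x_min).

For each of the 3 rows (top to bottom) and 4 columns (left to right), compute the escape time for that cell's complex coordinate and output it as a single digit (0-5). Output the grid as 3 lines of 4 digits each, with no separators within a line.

Answer: 3422
5553
5553

Derivation:
(row=0, col=0): c = -0.7400 + 1.1600i → escape time 3
(row=0, col=1): c = -0.2467 + 1.1600i → escape time 4
(row=0, col=2): c = 0.2467 + 1.1600i → escape time 2
(row=0, col=3): c = 0.7400 + 1.1600i → escape time 2
(row=1, col=0): c = -0.7400 + 0.2450i → escape time 5
(row=1, col=1): c = -0.2467 + 0.2450i → escape time 5
(row=1, col=2): c = 0.2467 + 0.2450i → escape time 5
(row=1, col=3): c = 0.7400 + 0.2450i → escape time 3
(row=2, col=0): c = -0.7400 + -0.6700i → escape time 5
(row=2, col=1): c = -0.2467 + -0.6700i → escape time 5
(row=2, col=2): c = 0.2467 + -0.6700i → escape time 5
(row=2, col=3): c = 0.7400 + -0.6700i → escape time 3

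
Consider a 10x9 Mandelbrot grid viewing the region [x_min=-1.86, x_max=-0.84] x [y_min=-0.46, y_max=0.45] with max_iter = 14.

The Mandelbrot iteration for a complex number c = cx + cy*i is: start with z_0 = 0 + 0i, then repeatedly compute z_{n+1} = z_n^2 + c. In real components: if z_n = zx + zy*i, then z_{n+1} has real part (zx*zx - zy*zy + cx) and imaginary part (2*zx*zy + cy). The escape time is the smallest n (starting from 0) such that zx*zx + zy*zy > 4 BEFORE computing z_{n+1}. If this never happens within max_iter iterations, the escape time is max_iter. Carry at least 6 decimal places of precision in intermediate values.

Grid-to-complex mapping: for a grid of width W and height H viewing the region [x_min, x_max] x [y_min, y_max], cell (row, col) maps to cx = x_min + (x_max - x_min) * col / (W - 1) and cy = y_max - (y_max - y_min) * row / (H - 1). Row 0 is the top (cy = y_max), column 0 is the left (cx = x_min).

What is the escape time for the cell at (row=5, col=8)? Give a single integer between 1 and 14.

Answer: 14

Derivation:
z_0 = 0 + 0i, c = -0.9533 + -0.1187i
Iter 1: z = -0.9533 + -0.1187i, |z|^2 = 0.9229
Iter 2: z = -0.0586 + 0.1077i, |z|^2 = 0.0150
Iter 3: z = -0.9615 + -0.1314i, |z|^2 = 0.9417
Iter 4: z = -0.0461 + 0.1339i, |z|^2 = 0.0200
Iter 5: z = -0.9691 + -0.1311i, |z|^2 = 0.9564
Iter 6: z = -0.0313 + 0.1354i, |z|^2 = 0.0193
Iter 7: z = -0.9707 + -0.1272i, |z|^2 = 0.9584
Iter 8: z = -0.0273 + 0.1282i, |z|^2 = 0.0172
Iter 9: z = -0.9690 + -0.1258i, |z|^2 = 0.9548
Iter 10: z = -0.0301 + 0.1250i, |z|^2 = 0.0165
Iter 11: z = -0.9680 + -0.1263i, |z|^2 = 0.9531
Iter 12: z = -0.0322 + 0.1257i, |z|^2 = 0.0168
Iter 13: z = -0.9681 + -0.1268i, |z|^2 = 0.9533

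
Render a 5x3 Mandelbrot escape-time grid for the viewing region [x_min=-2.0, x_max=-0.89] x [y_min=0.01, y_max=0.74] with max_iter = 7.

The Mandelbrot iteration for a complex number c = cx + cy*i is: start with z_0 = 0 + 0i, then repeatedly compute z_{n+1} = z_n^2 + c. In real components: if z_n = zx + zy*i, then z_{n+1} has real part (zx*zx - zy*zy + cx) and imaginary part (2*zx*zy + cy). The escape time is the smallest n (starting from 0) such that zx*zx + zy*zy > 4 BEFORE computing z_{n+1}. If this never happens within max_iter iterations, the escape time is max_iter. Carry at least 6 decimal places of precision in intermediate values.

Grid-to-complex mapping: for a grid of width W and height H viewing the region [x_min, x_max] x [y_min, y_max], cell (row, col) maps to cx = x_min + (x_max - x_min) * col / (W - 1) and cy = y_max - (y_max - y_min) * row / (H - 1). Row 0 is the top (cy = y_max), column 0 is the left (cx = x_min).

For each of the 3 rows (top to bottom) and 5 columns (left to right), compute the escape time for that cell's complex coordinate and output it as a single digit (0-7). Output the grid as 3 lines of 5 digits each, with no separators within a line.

(row=0, col=0): c = -2.0000 + 0.7400i → escape time 1
(row=0, col=1): c = -1.7225 + 0.7400i → escape time 3
(row=0, col=2): c = -1.4450 + 0.7400i → escape time 3
(row=0, col=3): c = -1.1675 + 0.7400i → escape time 3
(row=0, col=4): c = -0.8900 + 0.7400i → escape time 4
(row=1, col=0): c = -2.0000 + 0.3750i → escape time 1
(row=1, col=1): c = -1.7225 + 0.3750i → escape time 3
(row=1, col=2): c = -1.4450 + 0.3750i → escape time 4
(row=1, col=3): c = -1.1675 + 0.3750i → escape time 7
(row=1, col=4): c = -0.8900 + 0.3750i → escape time 7
(row=2, col=0): c = -2.0000 + 0.0100i → escape time 1
(row=2, col=1): c = -1.7225 + 0.0100i → escape time 7
(row=2, col=2): c = -1.4450 + 0.0100i → escape time 7
(row=2, col=3): c = -1.1675 + 0.0100i → escape time 7
(row=2, col=4): c = -0.8900 + 0.0100i → escape time 7

Answer: 13334
13477
17777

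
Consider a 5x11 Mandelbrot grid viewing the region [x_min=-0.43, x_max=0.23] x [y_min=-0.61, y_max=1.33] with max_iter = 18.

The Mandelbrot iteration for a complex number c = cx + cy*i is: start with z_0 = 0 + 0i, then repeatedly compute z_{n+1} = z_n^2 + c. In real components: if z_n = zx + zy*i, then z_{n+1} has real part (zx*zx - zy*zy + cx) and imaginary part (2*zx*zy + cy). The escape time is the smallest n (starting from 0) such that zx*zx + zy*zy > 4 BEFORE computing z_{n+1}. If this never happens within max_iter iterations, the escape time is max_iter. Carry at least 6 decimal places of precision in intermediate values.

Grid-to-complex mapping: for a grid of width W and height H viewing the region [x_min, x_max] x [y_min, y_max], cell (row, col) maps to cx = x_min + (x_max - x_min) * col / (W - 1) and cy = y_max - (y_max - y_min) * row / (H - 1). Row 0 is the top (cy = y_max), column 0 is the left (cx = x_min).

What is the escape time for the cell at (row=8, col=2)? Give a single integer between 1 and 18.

z_0 = 0 + 0i, c = -0.1000 + -0.2220i
Iter 1: z = -0.1000 + -0.2220i, |z|^2 = 0.0593
Iter 2: z = -0.1393 + -0.1776i, |z|^2 = 0.0509
Iter 3: z = -0.1121 + -0.1725i, |z|^2 = 0.0423
Iter 4: z = -0.1172 + -0.1833i, |z|^2 = 0.0473
Iter 5: z = -0.1199 + -0.1790i, |z|^2 = 0.0464
Iter 6: z = -0.1177 + -0.1791i, |z|^2 = 0.0459
Iter 7: z = -0.1182 + -0.1798i, |z|^2 = 0.0463
Iter 8: z = -0.1184 + -0.1795i, |z|^2 = 0.0462
Iter 9: z = -0.1182 + -0.1795i, |z|^2 = 0.0462
Iter 10: z = -0.1183 + -0.1796i, |z|^2 = 0.0462
Iter 11: z = -0.1183 + -0.1795i, |z|^2 = 0.0462
Iter 12: z = -0.1182 + -0.1795i, |z|^2 = 0.0462
Iter 13: z = -0.1183 + -0.1795i, |z|^2 = 0.0462
Iter 14: z = -0.1183 + -0.1795i, |z|^2 = 0.0462
Iter 15: z = -0.1183 + -0.1795i, |z|^2 = 0.0462
Iter 16: z = -0.1183 + -0.1795i, |z|^2 = 0.0462
Iter 17: z = -0.1183 + -0.1795i, |z|^2 = 0.0462

Answer: 18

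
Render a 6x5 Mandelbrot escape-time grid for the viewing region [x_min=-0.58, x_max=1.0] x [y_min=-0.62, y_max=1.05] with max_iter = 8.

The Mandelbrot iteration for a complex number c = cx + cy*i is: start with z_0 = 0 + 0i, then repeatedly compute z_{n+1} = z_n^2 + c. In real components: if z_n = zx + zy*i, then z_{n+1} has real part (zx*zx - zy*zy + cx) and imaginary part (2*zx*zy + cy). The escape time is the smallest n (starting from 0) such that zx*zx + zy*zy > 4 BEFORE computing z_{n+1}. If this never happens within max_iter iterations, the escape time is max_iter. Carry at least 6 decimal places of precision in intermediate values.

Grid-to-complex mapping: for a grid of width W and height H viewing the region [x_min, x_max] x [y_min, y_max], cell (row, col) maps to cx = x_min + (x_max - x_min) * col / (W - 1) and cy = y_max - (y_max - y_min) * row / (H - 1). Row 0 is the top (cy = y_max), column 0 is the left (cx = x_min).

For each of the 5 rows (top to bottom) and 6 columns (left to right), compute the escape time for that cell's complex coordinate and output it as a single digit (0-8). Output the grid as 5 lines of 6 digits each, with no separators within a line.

Answer: 454322
888832
888832
888832
888832

Derivation:
(row=0, col=0): c = -0.5800 + 1.0500i → escape time 4
(row=0, col=1): c = -0.2640 + 1.0500i → escape time 5
(row=0, col=2): c = 0.0520 + 1.0500i → escape time 4
(row=0, col=3): c = 0.3680 + 1.0500i → escape time 3
(row=0, col=4): c = 0.6840 + 1.0500i → escape time 2
(row=0, col=5): c = 1.0000 + 1.0500i → escape time 2
(row=1, col=0): c = -0.5800 + 0.6325i → escape time 8
(row=1, col=1): c = -0.2640 + 0.6325i → escape time 8
(row=1, col=2): c = 0.0520 + 0.6325i → escape time 8
(row=1, col=3): c = 0.3680 + 0.6325i → escape time 8
(row=1, col=4): c = 0.6840 + 0.6325i → escape time 3
(row=1, col=5): c = 1.0000 + 0.6325i → escape time 2
(row=2, col=0): c = -0.5800 + 0.2150i → escape time 8
(row=2, col=1): c = -0.2640 + 0.2150i → escape time 8
(row=2, col=2): c = 0.0520 + 0.2150i → escape time 8
(row=2, col=3): c = 0.3680 + 0.2150i → escape time 8
(row=2, col=4): c = 0.6840 + 0.2150i → escape time 3
(row=2, col=5): c = 1.0000 + 0.2150i → escape time 2
(row=3, col=0): c = -0.5800 + -0.2025i → escape time 8
(row=3, col=1): c = -0.2640 + -0.2025i → escape time 8
(row=3, col=2): c = 0.0520 + -0.2025i → escape time 8
(row=3, col=3): c = 0.3680 + -0.2025i → escape time 8
(row=3, col=4): c = 0.6840 + -0.2025i → escape time 3
(row=3, col=5): c = 1.0000 + -0.2025i → escape time 2
(row=4, col=0): c = -0.5800 + -0.6200i → escape time 8
(row=4, col=1): c = -0.2640 + -0.6200i → escape time 8
(row=4, col=2): c = 0.0520 + -0.6200i → escape time 8
(row=4, col=3): c = 0.3680 + -0.6200i → escape time 8
(row=4, col=4): c = 0.6840 + -0.6200i → escape time 3
(row=4, col=5): c = 1.0000 + -0.6200i → escape time 2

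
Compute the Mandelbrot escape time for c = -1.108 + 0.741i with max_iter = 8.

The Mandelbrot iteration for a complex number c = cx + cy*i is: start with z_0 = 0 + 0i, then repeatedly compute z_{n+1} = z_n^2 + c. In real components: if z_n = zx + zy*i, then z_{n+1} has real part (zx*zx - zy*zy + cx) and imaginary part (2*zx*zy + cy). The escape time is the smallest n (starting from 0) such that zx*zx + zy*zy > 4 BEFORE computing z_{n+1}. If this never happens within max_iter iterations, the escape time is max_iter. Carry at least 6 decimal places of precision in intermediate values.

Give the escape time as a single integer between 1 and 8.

z_0 = 0 + 0i, c = -1.1080 + 0.7410i
Iter 1: z = -1.1080 + 0.7410i, |z|^2 = 1.7767
Iter 2: z = -0.4294 + -0.9011i, |z|^2 = 0.9963
Iter 3: z = -1.7355 + 1.5149i, |z|^2 = 5.3068
Escaped at iteration 3

Answer: 3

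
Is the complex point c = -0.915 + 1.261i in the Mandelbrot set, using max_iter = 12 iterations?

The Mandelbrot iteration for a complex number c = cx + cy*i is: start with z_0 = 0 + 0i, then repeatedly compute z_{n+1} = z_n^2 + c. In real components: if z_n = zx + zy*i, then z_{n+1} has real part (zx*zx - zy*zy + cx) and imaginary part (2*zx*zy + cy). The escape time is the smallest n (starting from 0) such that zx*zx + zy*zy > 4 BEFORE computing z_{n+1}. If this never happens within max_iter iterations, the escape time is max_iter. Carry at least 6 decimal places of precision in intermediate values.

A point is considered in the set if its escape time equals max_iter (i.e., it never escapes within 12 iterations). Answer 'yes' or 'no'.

Answer: no

Derivation:
z_0 = 0 + 0i, c = -0.9150 + 1.2610i
Iter 1: z = -0.9150 + 1.2610i, |z|^2 = 2.4273
Iter 2: z = -1.6679 + -1.0466i, |z|^2 = 3.8773
Iter 3: z = 0.7714 + 4.7523i, |z|^2 = 23.1799
Escaped at iteration 3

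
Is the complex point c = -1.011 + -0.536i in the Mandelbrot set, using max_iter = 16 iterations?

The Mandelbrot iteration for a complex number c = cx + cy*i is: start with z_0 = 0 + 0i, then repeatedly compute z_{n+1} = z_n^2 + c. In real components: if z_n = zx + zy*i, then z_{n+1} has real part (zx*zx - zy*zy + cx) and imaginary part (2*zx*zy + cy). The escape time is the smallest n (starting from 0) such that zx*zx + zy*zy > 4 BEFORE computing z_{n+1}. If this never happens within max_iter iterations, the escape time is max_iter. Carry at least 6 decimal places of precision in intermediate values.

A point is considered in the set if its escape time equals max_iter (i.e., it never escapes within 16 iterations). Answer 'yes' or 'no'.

z_0 = 0 + 0i, c = -1.0110 + -0.5360i
Iter 1: z = -1.0110 + -0.5360i, |z|^2 = 1.3094
Iter 2: z = -0.2762 + 0.5478i, |z|^2 = 0.3763
Iter 3: z = -1.2348 + -0.8386i, |z|^2 = 2.2279
Iter 4: z = -0.1895 + 1.5349i, |z|^2 = 2.3920
Iter 5: z = -3.3312 + -1.1176i, |z|^2 = 12.3457
Escaped at iteration 5

Answer: no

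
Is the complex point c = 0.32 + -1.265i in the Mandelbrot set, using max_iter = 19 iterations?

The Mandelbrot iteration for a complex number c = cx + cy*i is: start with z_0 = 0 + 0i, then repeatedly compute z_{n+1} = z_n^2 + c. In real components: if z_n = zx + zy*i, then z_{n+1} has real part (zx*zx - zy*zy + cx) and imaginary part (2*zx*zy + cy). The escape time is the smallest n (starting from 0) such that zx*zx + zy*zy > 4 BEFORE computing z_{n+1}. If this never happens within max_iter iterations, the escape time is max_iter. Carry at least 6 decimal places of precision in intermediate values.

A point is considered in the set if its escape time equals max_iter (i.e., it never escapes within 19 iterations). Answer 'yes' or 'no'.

Answer: no

Derivation:
z_0 = 0 + 0i, c = 0.3200 + -1.2650i
Iter 1: z = 0.3200 + -1.2650i, |z|^2 = 1.7026
Iter 2: z = -1.1778 + -2.0746i, |z|^2 = 5.6912
Escaped at iteration 2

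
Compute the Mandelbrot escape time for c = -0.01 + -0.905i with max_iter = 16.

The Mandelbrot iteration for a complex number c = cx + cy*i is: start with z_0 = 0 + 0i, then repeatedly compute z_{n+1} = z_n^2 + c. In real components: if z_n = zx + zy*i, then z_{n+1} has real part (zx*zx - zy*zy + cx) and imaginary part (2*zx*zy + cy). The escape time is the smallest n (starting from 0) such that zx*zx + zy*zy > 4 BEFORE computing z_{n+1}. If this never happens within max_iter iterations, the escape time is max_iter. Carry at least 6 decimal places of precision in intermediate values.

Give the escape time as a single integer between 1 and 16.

z_0 = 0 + 0i, c = -0.0100 + -0.9050i
Iter 1: z = -0.0100 + -0.9050i, |z|^2 = 0.8191
Iter 2: z = -0.8289 + -0.8869i, |z|^2 = 1.4737
Iter 3: z = -0.1095 + 0.5653i, |z|^2 = 0.3316
Iter 4: z = -0.3176 + -1.0288i, |z|^2 = 1.1593
Iter 5: z = -0.9675 + -0.2515i, |z|^2 = 0.9993
Iter 6: z = 0.8628 + -0.4184i, |z|^2 = 0.9196
Iter 7: z = 0.5594 + -1.6271i, |z|^2 = 2.9604
Iter 8: z = -2.3445 + -2.7254i, |z|^2 = 12.9244
Escaped at iteration 8

Answer: 8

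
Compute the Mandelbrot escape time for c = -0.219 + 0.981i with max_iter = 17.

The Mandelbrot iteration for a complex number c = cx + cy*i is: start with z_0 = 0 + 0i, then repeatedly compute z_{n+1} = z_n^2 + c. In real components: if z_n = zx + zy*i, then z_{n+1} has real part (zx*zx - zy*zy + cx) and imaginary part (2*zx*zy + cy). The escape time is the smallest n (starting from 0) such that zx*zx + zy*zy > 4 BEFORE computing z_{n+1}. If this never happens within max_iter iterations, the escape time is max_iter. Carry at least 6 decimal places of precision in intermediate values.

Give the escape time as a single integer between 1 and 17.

z_0 = 0 + 0i, c = -0.2190 + 0.9810i
Iter 1: z = -0.2190 + 0.9810i, |z|^2 = 1.0103
Iter 2: z = -1.1334 + 0.5513i, |z|^2 = 1.5886
Iter 3: z = 0.7616 + -0.2687i, |z|^2 = 0.6523
Iter 4: z = 0.2889 + 0.5716i, |z|^2 = 0.4102
Iter 5: z = -0.4623 + 1.3113i, |z|^2 = 1.9332
Iter 6: z = -1.7247 + -0.2315i, |z|^2 = 3.0281
Iter 7: z = 2.7019 + 1.7794i, |z|^2 = 10.4666
Escaped at iteration 7

Answer: 7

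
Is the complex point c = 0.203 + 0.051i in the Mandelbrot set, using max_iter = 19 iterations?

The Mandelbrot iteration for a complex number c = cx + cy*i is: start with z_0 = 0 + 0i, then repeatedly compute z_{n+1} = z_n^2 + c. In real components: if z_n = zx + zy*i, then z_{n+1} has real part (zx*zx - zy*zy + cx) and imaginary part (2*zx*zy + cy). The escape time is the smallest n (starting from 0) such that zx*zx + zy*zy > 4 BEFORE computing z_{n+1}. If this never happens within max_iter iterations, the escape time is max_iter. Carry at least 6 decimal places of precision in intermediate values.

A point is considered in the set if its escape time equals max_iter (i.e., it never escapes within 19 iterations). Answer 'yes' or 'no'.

z_0 = 0 + 0i, c = 0.2030 + 0.0510i
Iter 1: z = 0.2030 + 0.0510i, |z|^2 = 0.0438
Iter 2: z = 0.2416 + 0.0717i, |z|^2 = 0.0635
Iter 3: z = 0.2562 + 0.0856i, |z|^2 = 0.0730
Iter 4: z = 0.2613 + 0.0949i, |z|^2 = 0.0773
Iter 5: z = 0.2623 + 0.1006i, |z|^2 = 0.0789
Iter 6: z = 0.2617 + 0.1038i, |z|^2 = 0.0792
Iter 7: z = 0.2607 + 0.1053i, |z|^2 = 0.0791
Iter 8: z = 0.2599 + 0.1059i, |z|^2 = 0.0788
Iter 9: z = 0.2593 + 0.1060i, |z|^2 = 0.0785
Iter 10: z = 0.2590 + 0.1060i, |z|^2 = 0.0783
Iter 11: z = 0.2588 + 0.1059i, |z|^2 = 0.0782
Iter 12: z = 0.2588 + 0.1058i, |z|^2 = 0.0782
Iter 13: z = 0.2588 + 0.1058i, |z|^2 = 0.0781
Iter 14: z = 0.2588 + 0.1057i, |z|^2 = 0.0781
Iter 15: z = 0.2588 + 0.1057i, |z|^2 = 0.0781
Iter 16: z = 0.2588 + 0.1057i, |z|^2 = 0.0781
Iter 17: z = 0.2588 + 0.1057i, |z|^2 = 0.0782
Iter 18: z = 0.2588 + 0.1057i, |z|^2 = 0.0782
Did not escape in 19 iterations → in set

Answer: yes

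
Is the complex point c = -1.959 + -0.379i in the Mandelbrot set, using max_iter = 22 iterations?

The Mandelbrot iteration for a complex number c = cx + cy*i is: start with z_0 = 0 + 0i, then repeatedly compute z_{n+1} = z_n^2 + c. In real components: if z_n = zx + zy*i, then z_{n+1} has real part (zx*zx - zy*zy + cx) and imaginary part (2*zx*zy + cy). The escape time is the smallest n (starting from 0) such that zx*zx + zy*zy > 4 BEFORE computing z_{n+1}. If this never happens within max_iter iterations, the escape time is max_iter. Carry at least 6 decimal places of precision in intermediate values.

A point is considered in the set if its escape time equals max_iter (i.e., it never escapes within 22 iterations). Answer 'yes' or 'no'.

Answer: no

Derivation:
z_0 = 0 + 0i, c = -1.9590 + -0.3790i
Iter 1: z = -1.9590 + -0.3790i, |z|^2 = 3.9813
Iter 2: z = 1.7350 + 1.1059i, |z|^2 = 4.2334
Escaped at iteration 2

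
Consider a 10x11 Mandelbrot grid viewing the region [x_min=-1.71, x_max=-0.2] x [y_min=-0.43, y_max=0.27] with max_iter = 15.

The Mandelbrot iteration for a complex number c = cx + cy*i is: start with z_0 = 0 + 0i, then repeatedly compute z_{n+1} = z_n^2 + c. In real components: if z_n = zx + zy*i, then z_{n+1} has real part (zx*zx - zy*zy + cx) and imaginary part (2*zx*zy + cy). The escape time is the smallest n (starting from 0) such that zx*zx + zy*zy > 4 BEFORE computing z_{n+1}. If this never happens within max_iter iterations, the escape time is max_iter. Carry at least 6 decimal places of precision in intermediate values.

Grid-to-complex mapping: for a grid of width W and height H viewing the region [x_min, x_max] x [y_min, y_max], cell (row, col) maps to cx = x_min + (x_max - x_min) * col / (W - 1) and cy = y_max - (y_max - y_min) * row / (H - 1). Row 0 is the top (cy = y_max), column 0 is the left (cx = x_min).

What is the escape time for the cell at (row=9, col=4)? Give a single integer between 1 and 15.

z_0 = 0 + 0i, c = -1.0389 + -0.3600i
Iter 1: z = -1.0389 + -0.3600i, |z|^2 = 1.2089
Iter 2: z = -0.0892 + 0.3880i, |z|^2 = 0.1585
Iter 3: z = -1.1815 + -0.4292i, |z|^2 = 1.5801
Iter 4: z = 0.1728 + 0.6542i, |z|^2 = 0.4579
Iter 5: z = -1.4370 + -0.1339i, |z|^2 = 2.0830
Iter 6: z = 1.0083 + 0.0250i, |z|^2 = 1.0172
Iter 7: z = -0.0229 + -0.3097i, |z|^2 = 0.0964
Iter 8: z = -1.1343 + -0.3458i, |z|^2 = 1.4061
Iter 9: z = 0.1281 + 0.4245i, |z|^2 = 0.1966
Iter 10: z = -1.2027 + -0.2513i, |z|^2 = 1.5096
Iter 11: z = 0.3444 + 0.2444i, |z|^2 = 0.1784
Iter 12: z = -0.9800 + -0.1916i, |z|^2 = 0.9971
Iter 13: z = -0.1152 + 0.0156i, |z|^2 = 0.0135
Iter 14: z = -1.0259 + -0.3636i, |z|^2 = 1.1846

Answer: 15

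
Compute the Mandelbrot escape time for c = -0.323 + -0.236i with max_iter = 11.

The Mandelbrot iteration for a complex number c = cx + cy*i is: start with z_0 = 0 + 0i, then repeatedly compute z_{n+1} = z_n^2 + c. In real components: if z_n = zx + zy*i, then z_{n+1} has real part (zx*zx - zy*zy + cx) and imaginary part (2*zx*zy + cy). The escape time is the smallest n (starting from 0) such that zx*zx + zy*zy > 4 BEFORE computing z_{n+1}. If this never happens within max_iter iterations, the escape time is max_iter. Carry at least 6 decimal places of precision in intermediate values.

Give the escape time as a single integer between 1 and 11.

z_0 = 0 + 0i, c = -0.3230 + -0.2360i
Iter 1: z = -0.3230 + -0.2360i, |z|^2 = 0.1600
Iter 2: z = -0.2744 + -0.0835i, |z|^2 = 0.0823
Iter 3: z = -0.2547 + -0.1902i, |z|^2 = 0.1010
Iter 4: z = -0.2943 + -0.1391i, |z|^2 = 0.1060
Iter 5: z = -0.2558 + -0.1541i, |z|^2 = 0.0892
Iter 6: z = -0.2813 + -0.1572i, |z|^2 = 0.1039
Iter 7: z = -0.2686 + -0.1476i, |z|^2 = 0.0939
Iter 8: z = -0.2727 + -0.1567i, |z|^2 = 0.0989
Iter 9: z = -0.2732 + -0.1505i, |z|^2 = 0.0973
Iter 10: z = -0.2710 + -0.1537i, |z|^2 = 0.0971

Answer: 11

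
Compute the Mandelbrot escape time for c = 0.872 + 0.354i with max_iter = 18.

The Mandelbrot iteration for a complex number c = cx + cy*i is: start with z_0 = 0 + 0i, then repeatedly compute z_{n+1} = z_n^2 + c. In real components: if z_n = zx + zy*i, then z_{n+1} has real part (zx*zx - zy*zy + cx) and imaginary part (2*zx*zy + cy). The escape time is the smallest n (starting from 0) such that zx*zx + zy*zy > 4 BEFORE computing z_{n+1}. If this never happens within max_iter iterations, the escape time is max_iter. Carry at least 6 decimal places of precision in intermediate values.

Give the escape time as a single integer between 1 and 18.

Answer: 3

Derivation:
z_0 = 0 + 0i, c = 0.8720 + 0.3540i
Iter 1: z = 0.8720 + 0.3540i, |z|^2 = 0.8857
Iter 2: z = 1.5071 + 0.9714i, |z|^2 = 3.2148
Iter 3: z = 2.1997 + 3.2819i, |z|^2 = 15.6092
Escaped at iteration 3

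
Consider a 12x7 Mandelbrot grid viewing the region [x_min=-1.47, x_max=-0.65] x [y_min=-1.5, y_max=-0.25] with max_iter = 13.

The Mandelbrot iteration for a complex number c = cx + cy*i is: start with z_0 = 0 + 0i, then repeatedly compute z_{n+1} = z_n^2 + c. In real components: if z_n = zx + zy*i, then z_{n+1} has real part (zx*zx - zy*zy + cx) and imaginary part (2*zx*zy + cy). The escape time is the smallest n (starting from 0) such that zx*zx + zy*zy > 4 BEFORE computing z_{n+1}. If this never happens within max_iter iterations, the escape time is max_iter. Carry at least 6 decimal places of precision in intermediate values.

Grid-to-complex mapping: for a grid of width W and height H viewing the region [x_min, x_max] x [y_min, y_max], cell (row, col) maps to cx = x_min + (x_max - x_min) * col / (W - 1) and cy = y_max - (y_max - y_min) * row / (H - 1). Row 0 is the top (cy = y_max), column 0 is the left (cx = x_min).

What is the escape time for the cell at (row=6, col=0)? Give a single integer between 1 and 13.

z_0 = 0 + 0i, c = -1.4700 + -1.5000i
Iter 1: z = -1.4700 + -1.5000i, |z|^2 = 4.4109
Escaped at iteration 1

Answer: 1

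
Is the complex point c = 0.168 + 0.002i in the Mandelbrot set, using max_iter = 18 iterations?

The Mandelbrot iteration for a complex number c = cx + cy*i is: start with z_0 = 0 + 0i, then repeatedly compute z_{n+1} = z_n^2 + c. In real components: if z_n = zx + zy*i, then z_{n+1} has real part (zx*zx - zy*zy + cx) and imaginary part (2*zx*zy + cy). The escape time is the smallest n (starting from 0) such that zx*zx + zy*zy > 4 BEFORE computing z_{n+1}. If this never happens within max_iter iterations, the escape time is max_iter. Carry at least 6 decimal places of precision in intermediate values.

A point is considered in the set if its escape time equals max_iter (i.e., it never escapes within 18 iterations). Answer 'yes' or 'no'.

z_0 = 0 + 0i, c = 0.1680 + 0.0020i
Iter 1: z = 0.1680 + 0.0020i, |z|^2 = 0.0282
Iter 2: z = 0.1962 + 0.0027i, |z|^2 = 0.0385
Iter 3: z = 0.2065 + 0.0030i, |z|^2 = 0.0426
Iter 4: z = 0.2106 + 0.0033i, |z|^2 = 0.0444
Iter 5: z = 0.2124 + 0.0034i, |z|^2 = 0.0451
Iter 6: z = 0.2131 + 0.0034i, |z|^2 = 0.0454
Iter 7: z = 0.2134 + 0.0035i, |z|^2 = 0.0455
Iter 8: z = 0.2135 + 0.0035i, |z|^2 = 0.0456
Iter 9: z = 0.2136 + 0.0035i, |z|^2 = 0.0456
Iter 10: z = 0.2136 + 0.0035i, |z|^2 = 0.0456
Iter 11: z = 0.2136 + 0.0035i, |z|^2 = 0.0456
Iter 12: z = 0.2136 + 0.0035i, |z|^2 = 0.0456
Iter 13: z = 0.2136 + 0.0035i, |z|^2 = 0.0456
Iter 14: z = 0.2136 + 0.0035i, |z|^2 = 0.0456
Iter 15: z = 0.2136 + 0.0035i, |z|^2 = 0.0456
Iter 16: z = 0.2136 + 0.0035i, |z|^2 = 0.0456
Iter 17: z = 0.2136 + 0.0035i, |z|^2 = 0.0456
Did not escape in 18 iterations → in set

Answer: yes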